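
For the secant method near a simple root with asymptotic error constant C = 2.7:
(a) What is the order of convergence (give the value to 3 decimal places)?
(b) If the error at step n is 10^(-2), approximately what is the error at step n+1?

(a) Secant method has superlinear convergence with order φ = (1+√5)/2 ≈ 1.618.
    This means |e_{n+1}| ≈ C|e_n|^1.618.

(b) With |e_n| = 10^(-2) and C = 2.7:
    |e_{n+1}| ≈ 2.7 × (10^(-2))^1.618 = 2.7 × 10^(-3.24)

(a) ≈ 1.618 (golden ratio); (b) |e_{n+1}| ≈ 1.568e-03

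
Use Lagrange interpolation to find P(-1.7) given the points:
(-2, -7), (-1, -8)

Lagrange interpolation formula:
P(x) = Σ yᵢ × Lᵢ(x)
where Lᵢ(x) = Π_{j≠i} (x - xⱼ)/(xᵢ - xⱼ)

L_0(-1.7) = (-1.7 - (-1))/(-2 - (-1)) = 0.700000
L_1(-1.7) = (-1.7 - (-2))/(-1 - (-2)) = 0.300000

P(-1.7) = (-7)×L_0(-1.7) + (-8)×L_1(-1.7)
P(-1.7) = -7.300000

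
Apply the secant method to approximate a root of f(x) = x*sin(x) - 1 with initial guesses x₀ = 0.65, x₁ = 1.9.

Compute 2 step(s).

f(x) = x*sin(x) - 1
x₀ = 0.65, x₁ = 1.9

Secant formula: x_{n+1} = x_n - f(x_n)(x_n - x_{n-1})/(f(x_n) - f(x_{n-1}))

Iteration 1:
  f(0.650000) = -0.606629
  f(1.900000) = 0.797970
  x_2 = 1.900000 - 0.797970×(1.900000 - 0.650000)/(0.797970 - (-0.606629))
       = 1.189859
Iteration 2:
  f(1.900000) = 0.797970
  f(1.189859) = 0.104566
  x_3 = 1.189859 - 0.104566×(1.189859 - 1.900000)/(0.104566 - 0.797970)
       = 1.082769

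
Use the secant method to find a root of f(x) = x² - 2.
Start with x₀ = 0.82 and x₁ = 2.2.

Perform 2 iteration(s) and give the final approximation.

f(x) = x² - 2
x₀ = 0.82, x₁ = 2.2

Secant formula: x_{n+1} = x_n - f(x_n)(x_n - x_{n-1})/(f(x_n) - f(x_{n-1}))

Iteration 1:
  f(0.820000) = -1.327600
  f(2.200000) = 2.840000
  x_2 = 2.200000 - 2.840000×(2.200000 - 0.820000)/(2.840000 - (-1.327600))
       = 1.259603
Iteration 2:
  f(2.200000) = 2.840000
  f(1.259603) = -0.413401
  x_3 = 1.259603 - (-0.413401)×(1.259603 - 2.200000)/(-0.413401 - 2.840000)
       = 1.379096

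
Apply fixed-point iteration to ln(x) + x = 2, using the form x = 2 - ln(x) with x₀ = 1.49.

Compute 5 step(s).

Equation: ln(x) + x = 2
Fixed-point form: x = 2 - ln(x)
x₀ = 1.49

x_1 = g(1.490000) = 1.601224
x_2 = g(1.601224) = 1.529232
x_3 = g(1.529232) = 1.575235
x_4 = g(1.575235) = 1.545596
x_5 = g(1.545596) = 1.564591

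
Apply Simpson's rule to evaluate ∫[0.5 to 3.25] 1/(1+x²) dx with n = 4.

f(x) = 1/(1+x²)
a = 0.5, b = 3.25, n = 4
h = (b - a)/n = 0.687500

Simpson's rule: (h/3)[f(x₀) + 4f(x₁) + 2f(x₂) + ... + f(xₙ)]

x_0 = 0.5000, f(x_0) = 0.800000, coefficient = 1
x_1 = 1.1875, f(x_1) = 0.414911, coefficient = 4
x_2 = 1.8750, f(x_2) = 0.221453, coefficient = 2
x_3 = 2.5625, f(x_3) = 0.132163, coefficient = 4
x_4 = 3.2500, f(x_4) = 0.086486, coefficient = 1

I ≈ (0.687500/3) × 3.517689 = 0.806137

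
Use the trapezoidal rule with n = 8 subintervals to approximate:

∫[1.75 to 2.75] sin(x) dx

f(x) = sin(x)
a = 1.75, b = 2.75, n = 8
h = (b - a)/n = 0.125000

Trapezoidal rule: (h/2)[f(x₀) + 2f(x₁) + 2f(x₂) + ... + f(xₙ)]

x_0 = 1.7500, f(x_0) = 0.983986, coefficient = 1
x_1 = 1.8750, f(x_1) = 0.954086, coefficient = 2
x_2 = 2.0000, f(x_2) = 0.909297, coefficient = 2
x_3 = 2.1250, f(x_3) = 0.850320, coefficient = 2
x_4 = 2.2500, f(x_4) = 0.778073, coefficient = 2
x_5 = 2.3750, f(x_5) = 0.693685, coefficient = 2
x_6 = 2.5000, f(x_6) = 0.598472, coefficient = 2
x_7 = 2.6250, f(x_7) = 0.493920, coefficient = 2
x_8 = 2.7500, f(x_8) = 0.381661, coefficient = 1

I ≈ (0.125000/2) × 11.921354 = 0.745085
Exact value: 0.746056
Error: 0.000972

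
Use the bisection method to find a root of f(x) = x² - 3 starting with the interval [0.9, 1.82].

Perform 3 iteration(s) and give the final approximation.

f(x) = x² - 3
Initial interval: [0.9, 1.82]

Iteration 1:
  c_1 = (0.900000 + 1.820000)/2 = 1.360000
  f(c_1) = f(1.360000) = -1.150400
  f(a) × f(c) ≥ 0, new interval: [1.360000, 1.820000]
Iteration 2:
  c_2 = (1.360000 + 1.820000)/2 = 1.590000
  f(c_2) = f(1.590000) = -0.471900
  f(a) × f(c) ≥ 0, new interval: [1.590000, 1.820000]
Iteration 3:
  c_3 = (1.590000 + 1.820000)/2 = 1.705000
  f(c_3) = f(1.705000) = -0.092975
  f(a) × f(c) ≥ 0, new interval: [1.705000, 1.820000]

After 3 iteration(s), the approximation is c_3 = 1.705000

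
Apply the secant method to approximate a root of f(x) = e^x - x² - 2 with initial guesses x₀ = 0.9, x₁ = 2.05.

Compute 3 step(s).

f(x) = e^x - x² - 2
x₀ = 0.9, x₁ = 2.05

Secant formula: x_{n+1} = x_n - f(x_n)(x_n - x_{n-1})/(f(x_n) - f(x_{n-1}))

Iteration 1:
  f(0.900000) = -0.350397
  f(2.050000) = 1.565401
  x_2 = 2.050000 - 1.565401×(2.050000 - 0.900000)/(1.565401 - (-0.350397))
       = 1.110333
Iteration 2:
  f(2.050000) = 1.565401
  f(1.110333) = -0.197470
  x_3 = 1.110333 - (-0.197470)×(1.110333 - 2.050000)/(-0.197470 - 1.565401)
       = 1.215591
Iteration 3:
  f(1.110333) = -0.197470
  f(1.215591) = -0.105375
  x_4 = 1.215591 - (-0.105375)×(1.215591 - 1.110333)/(-0.105375 - (-0.197470))
       = 1.336026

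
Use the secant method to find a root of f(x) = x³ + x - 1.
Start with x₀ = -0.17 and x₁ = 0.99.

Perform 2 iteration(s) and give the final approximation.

f(x) = x³ + x - 1
x₀ = -0.17, x₁ = 0.99

Secant formula: x_{n+1} = x_n - f(x_n)(x_n - x_{n-1})/(f(x_n) - f(x_{n-1}))

Iteration 1:
  f(-0.170000) = -1.174913
  f(0.990000) = 0.960299
  x_2 = 0.990000 - 0.960299×(0.990000 - (-0.170000))/(0.960299 - (-1.174913))
       = 0.468297
Iteration 2:
  f(0.990000) = 0.960299
  f(0.468297) = -0.429005
  x_3 = 0.468297 - (-0.429005)×(0.468297 - 0.990000)/(-0.429005 - 0.960299)
       = 0.629394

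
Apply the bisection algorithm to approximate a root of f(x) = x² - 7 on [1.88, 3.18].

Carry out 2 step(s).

f(x) = x² - 7
Initial interval: [1.88, 3.18]

Iteration 1:
  c_1 = (1.880000 + 3.180000)/2 = 2.530000
  f(c_1) = f(2.530000) = -0.599100
  f(a) × f(c) ≥ 0, new interval: [2.530000, 3.180000]
Iteration 2:
  c_2 = (2.530000 + 3.180000)/2 = 2.855000
  f(c_2) = f(2.855000) = 1.151025
  f(a) × f(c) < 0, new interval: [2.530000, 2.855000]

After 2 iteration(s), the approximation is c_2 = 2.855000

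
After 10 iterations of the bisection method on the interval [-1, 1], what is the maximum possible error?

Bisection error bound: |error| ≤ (b-a)/2^n
|error| ≤ (1 - (-1))/2^10 = 2/2^10
|error| ≤ 0.0019531250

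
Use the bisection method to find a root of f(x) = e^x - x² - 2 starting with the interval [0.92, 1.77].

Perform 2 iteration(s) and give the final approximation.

f(x) = e^x - x² - 2
Initial interval: [0.92, 1.77]

Iteration 1:
  c_1 = (0.920000 + 1.770000)/2 = 1.345000
  f(c_1) = f(1.345000) = 0.029162
  f(a) × f(c) < 0, new interval: [0.920000, 1.345000]
Iteration 2:
  c_2 = (0.920000 + 1.345000)/2 = 1.132500
  f(c_2) = f(1.132500) = -0.179151
  f(a) × f(c) ≥ 0, new interval: [1.132500, 1.345000]

After 2 iteration(s), the approximation is c_2 = 1.132500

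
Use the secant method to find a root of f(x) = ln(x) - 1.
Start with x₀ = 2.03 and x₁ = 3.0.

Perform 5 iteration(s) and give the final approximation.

f(x) = ln(x) - 1
x₀ = 2.03, x₁ = 3.0

Secant formula: x_{n+1} = x_n - f(x_n)(x_n - x_{n-1})/(f(x_n) - f(x_{n-1}))

Iteration 1:
  f(2.030000) = -0.291964
  f(3.000000) = 0.098612
  x_2 = 3.000000 - 0.098612×(3.000000 - 2.030000)/(0.098612 - (-0.291964))
       = 2.755096
Iteration 2:
  f(3.000000) = 0.098612
  f(2.755096) = 0.013452
  x_3 = 2.755096 - 0.013452×(2.755096 - 3.000000)/(0.013452 - 0.098612)
       = 2.716410
Iteration 3:
  f(2.755096) = 0.013452
  f(2.716410) = -0.000689
  x_4 = 2.716410 - (-0.000689)×(2.716410 - 2.755096)/(-0.000689 - 0.013452)
       = 2.718294
Iteration 4:
  f(2.716410) = -0.000689
  f(2.718294) = 0.000005
  x_5 = 2.718294 - 0.000005×(2.718294 - 2.716410)/(0.000005 - (-0.000689))
       = 2.718282
Iteration 5:
  f(2.718294) = 0.000005
  f(2.718282) = 0.000000
  x_6 = 2.718282 - 0.000000×(2.718282 - 2.718294)/(0.000000 - 0.000005)
       = 2.718282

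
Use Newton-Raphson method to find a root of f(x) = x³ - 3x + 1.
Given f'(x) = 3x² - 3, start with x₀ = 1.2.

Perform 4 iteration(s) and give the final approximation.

f(x) = x³ - 3x + 1
f'(x) = 3x² - 3
x₀ = 1.2

Newton-Raphson formula: x_{n+1} = x_n - f(x_n)/f'(x_n)

Iteration 1:
  f(1.200000) = -0.872000
  f'(1.200000) = 1.320000
  x_1 = 1.200000 - (-0.872000)/1.320000 = 1.860606
Iteration 2:
  f(1.860606) = 1.859330
  f'(1.860606) = 7.385565
  x_2 = 1.860606 - 1.859330/7.385565 = 1.608854
Iteration 3:
  f(1.608854) = 0.337814
  f'(1.608854) = 4.765235
  x_3 = 1.608854 - 0.337814/4.765235 = 1.537963
Iteration 4:
  f(1.537963) = 0.023900
  f'(1.537963) = 4.095988
  x_4 = 1.537963 - 0.023900/4.095988 = 1.532128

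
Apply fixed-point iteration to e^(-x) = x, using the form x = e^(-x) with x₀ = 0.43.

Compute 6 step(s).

Equation: e^(-x) = x
Fixed-point form: x = e^(-x)
x₀ = 0.43

x_1 = g(0.430000) = 0.650509
x_2 = g(0.650509) = 0.521780
x_3 = g(0.521780) = 0.593463
x_4 = g(0.593463) = 0.552411
x_5 = g(0.552411) = 0.575561
x_6 = g(0.575561) = 0.562390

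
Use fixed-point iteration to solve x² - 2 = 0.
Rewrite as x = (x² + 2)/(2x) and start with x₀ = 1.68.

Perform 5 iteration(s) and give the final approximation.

Equation: x² - 2 = 0
Fixed-point form: x = (x² + 2)/(2x)
x₀ = 1.68

x_1 = g(1.680000) = 1.435238
x_2 = g(1.435238) = 1.414368
x_3 = g(1.414368) = 1.414214
x_4 = g(1.414214) = 1.414214
x_5 = g(1.414214) = 1.414214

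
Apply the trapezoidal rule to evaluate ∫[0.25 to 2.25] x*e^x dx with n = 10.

f(x) = x*e^x
a = 0.25, b = 2.25, n = 10
h = (b - a)/n = 0.200000

Trapezoidal rule: (h/2)[f(x₀) + 2f(x₁) + 2f(x₂) + ... + f(xₙ)]

x_0 = 0.2500, f(x_0) = 0.321006, coefficient = 1
x_1 = 0.4500, f(x_1) = 0.705740, coefficient = 2
x_2 = 0.6500, f(x_2) = 1.245102, coefficient = 2
x_3 = 0.8500, f(x_3) = 1.988700, coefficient = 2
x_4 = 1.0500, f(x_4) = 3.000534, coefficient = 2
x_5 = 1.2500, f(x_5) = 4.362929, coefficient = 2
x_6 = 1.4500, f(x_6) = 6.181516, coefficient = 2
x_7 = 1.6500, f(x_7) = 8.591517, coefficient = 2
x_8 = 1.8500, f(x_8) = 11.765666, coefficient = 2
x_9 = 2.0500, f(x_9) = 15.924197, coefficient = 2
x_10 = 2.2500, f(x_10) = 21.347406, coefficient = 1

I ≈ (0.200000/2) × 129.200213 = 12.920021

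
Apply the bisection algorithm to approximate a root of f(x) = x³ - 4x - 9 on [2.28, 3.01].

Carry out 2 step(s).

f(x) = x³ - 4x - 9
Initial interval: [2.28, 3.01]

Iteration 1:
  c_1 = (2.280000 + 3.010000)/2 = 2.645000
  f(c_1) = f(2.645000) = -1.075514
  f(a) × f(c) ≥ 0, new interval: [2.645000, 3.010000]
Iteration 2:
  c_2 = (2.645000 + 3.010000)/2 = 2.827500
  f(c_2) = f(2.827500) = 2.295173
  f(a) × f(c) < 0, new interval: [2.645000, 2.827500]

After 2 iteration(s), the approximation is c_2 = 2.827500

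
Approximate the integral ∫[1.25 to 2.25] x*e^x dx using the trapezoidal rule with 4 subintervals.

f(x) = x*e^x
a = 1.25, b = 2.25, n = 4
h = (b - a)/n = 0.250000

Trapezoidal rule: (h/2)[f(x₀) + 2f(x₁) + 2f(x₂) + ... + f(xₙ)]

x_0 = 1.2500, f(x_0) = 4.362929, coefficient = 1
x_1 = 1.5000, f(x_1) = 6.722534, coefficient = 2
x_2 = 1.7500, f(x_2) = 10.070555, coefficient = 2
x_3 = 2.0000, f(x_3) = 14.778112, coefficient = 2
x_4 = 2.2500, f(x_4) = 21.347406, coefficient = 1

I ≈ (0.250000/2) × 88.852735 = 11.106592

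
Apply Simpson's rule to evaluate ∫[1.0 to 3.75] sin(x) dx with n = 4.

f(x) = sin(x)
a = 1.0, b = 3.75, n = 4
h = (b - a)/n = 0.687500

Simpson's rule: (h/3)[f(x₀) + 4f(x₁) + 2f(x₂) + ... + f(xₙ)]

x_0 = 1.0000, f(x_0) = 0.841471, coefficient = 1
x_1 = 1.6875, f(x_1) = 0.993198, coefficient = 4
x_2 = 2.3750, f(x_2) = 0.693685, coefficient = 2
x_3 = 3.0625, f(x_3) = 0.079010, coefficient = 4
x_4 = 3.7500, f(x_4) = -0.571561, coefficient = 1

I ≈ (0.687500/3) × 5.946112 = 1.362651
Exact value: 1.360862
Error: 0.001789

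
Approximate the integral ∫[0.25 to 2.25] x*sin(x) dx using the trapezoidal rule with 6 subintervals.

f(x) = x*sin(x)
a = 0.25, b = 2.25, n = 6
h = (b - a)/n = 0.333333

Trapezoidal rule: (h/2)[f(x₀) + 2f(x₁) + 2f(x₂) + ... + f(xₙ)]

x_0 = 0.2500, f(x_0) = 0.061851, coefficient = 1
x_1 = 0.5833, f(x_1) = 0.321305, coefficient = 2
x_2 = 0.9167, f(x_2) = 0.727446, coefficient = 2
x_3 = 1.2500, f(x_3) = 1.186231, coefficient = 2
x_4 = 1.5833, f(x_4) = 1.583209, coefficient = 2
x_5 = 1.9167, f(x_5) = 1.803163, coefficient = 2
x_6 = 2.2500, f(x_6) = 1.750665, coefficient = 1

I ≈ (0.333333/2) × 13.055224 = 2.175871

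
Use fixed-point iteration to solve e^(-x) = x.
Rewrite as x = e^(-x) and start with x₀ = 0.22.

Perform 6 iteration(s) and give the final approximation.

Equation: e^(-x) = x
Fixed-point form: x = e^(-x)
x₀ = 0.22

x_1 = g(0.220000) = 0.802519
x_2 = g(0.802519) = 0.448199
x_3 = g(0.448199) = 0.638778
x_4 = g(0.638778) = 0.527937
x_5 = g(0.527937) = 0.589820
x_6 = g(0.589820) = 0.554427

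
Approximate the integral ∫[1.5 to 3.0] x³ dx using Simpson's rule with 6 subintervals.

f(x) = x³
a = 1.5, b = 3.0, n = 6
h = (b - a)/n = 0.250000

Simpson's rule: (h/3)[f(x₀) + 4f(x₁) + 2f(x₂) + ... + f(xₙ)]

x_0 = 1.5000, f(x_0) = 3.375000, coefficient = 1
x_1 = 1.7500, f(x_1) = 5.359375, coefficient = 4
x_2 = 2.0000, f(x_2) = 8.000000, coefficient = 2
x_3 = 2.2500, f(x_3) = 11.390625, coefficient = 4
x_4 = 2.5000, f(x_4) = 15.625000, coefficient = 2
x_5 = 2.7500, f(x_5) = 20.796875, coefficient = 4
x_6 = 3.0000, f(x_6) = 27.000000, coefficient = 1

I ≈ (0.250000/3) × 227.812500 = 18.984375
Exact value: 18.984375
Error: 0.000000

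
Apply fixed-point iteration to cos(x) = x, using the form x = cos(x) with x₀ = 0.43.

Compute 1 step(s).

Equation: cos(x) = x
Fixed-point form: x = cos(x)
x₀ = 0.43

x_1 = g(0.430000) = 0.908966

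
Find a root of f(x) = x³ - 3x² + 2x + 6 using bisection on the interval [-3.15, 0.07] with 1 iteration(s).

f(x) = x³ - 3x² + 2x + 6
Initial interval: [-3.15, 0.07]

Iteration 1:
  c_1 = (-3.150000 + 0.070000)/2 = -1.540000
  f(c_1) = f(-1.540000) = -7.847064
  f(a) × f(c) ≥ 0, new interval: [-1.540000, 0.070000]

After 1 iteration(s), the approximation is c_1 = -1.540000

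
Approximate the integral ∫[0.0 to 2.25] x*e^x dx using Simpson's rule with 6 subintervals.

f(x) = x*e^x
a = 0.0, b = 2.25, n = 6
h = (b - a)/n = 0.375000

Simpson's rule: (h/3)[f(x₀) + 4f(x₁) + 2f(x₂) + ... + f(xₙ)]

x_0 = 0.0000, f(x_0) = 0.000000, coefficient = 1
x_1 = 0.3750, f(x_1) = 0.545622, coefficient = 4
x_2 = 0.7500, f(x_2) = 1.587750, coefficient = 2
x_3 = 1.1250, f(x_3) = 3.465244, coefficient = 4
x_4 = 1.5000, f(x_4) = 6.722534, coefficient = 2
x_5 = 1.8750, f(x_5) = 12.226536, coefficient = 4
x_6 = 2.2500, f(x_6) = 21.347406, coefficient = 1

I ≈ (0.375000/3) × 102.917579 = 12.864697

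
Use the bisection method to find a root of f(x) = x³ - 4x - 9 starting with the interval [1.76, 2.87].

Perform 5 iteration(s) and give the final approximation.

f(x) = x³ - 4x - 9
Initial interval: [1.76, 2.87]

Iteration 1:
  c_1 = (1.760000 + 2.870000)/2 = 2.315000
  f(c_1) = f(2.315000) = -5.853394
  f(a) × f(c) ≥ 0, new interval: [2.315000, 2.870000]
Iteration 2:
  c_2 = (2.315000 + 2.870000)/2 = 2.592500
  f(c_2) = f(2.592500) = -1.945662
  f(a) × f(c) ≥ 0, new interval: [2.592500, 2.870000]
Iteration 3:
  c_3 = (2.592500 + 2.870000)/2 = 2.731250
  f(c_3) = f(2.731250) = 0.449378
  f(a) × f(c) < 0, new interval: [2.592500, 2.731250]
Iteration 4:
  c_4 = (2.592500 + 2.731250)/2 = 2.661875
  f(c_4) = f(2.661875) = -0.786576
  f(a) × f(c) ≥ 0, new interval: [2.661875, 2.731250]
Iteration 5:
  c_5 = (2.661875 + 2.731250)/2 = 2.696563
  f(c_5) = f(2.696563) = -0.178332
  f(a) × f(c) ≥ 0, new interval: [2.696563, 2.731250]

After 5 iteration(s), the approximation is c_5 = 2.696563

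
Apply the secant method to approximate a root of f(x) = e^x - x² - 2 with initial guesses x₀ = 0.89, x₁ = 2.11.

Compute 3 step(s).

f(x) = e^x - x² - 2
x₀ = 0.89, x₁ = 2.11

Secant formula: x_{n+1} = x_n - f(x_n)(x_n - x_{n-1})/(f(x_n) - f(x_{n-1}))

Iteration 1:
  f(0.890000) = -0.356970
  f(2.110000) = 1.796141
  x_2 = 2.110000 - 1.796141×(2.110000 - 0.890000)/(1.796141 - (-0.356970))
       = 1.092267
Iteration 2:
  f(2.110000) = 1.796141
  f(1.092267) = -0.212023
  x_3 = 1.092267 - (-0.212023)×(1.092267 - 2.110000)/(-0.212023 - 1.796141)
       = 1.199720
Iteration 3:
  f(1.092267) = -0.212023
  f(1.199720) = -0.120141
  x_4 = 1.199720 - (-0.120141)×(1.199720 - 1.092267)/(-0.120141 - (-0.212023))
       = 1.340220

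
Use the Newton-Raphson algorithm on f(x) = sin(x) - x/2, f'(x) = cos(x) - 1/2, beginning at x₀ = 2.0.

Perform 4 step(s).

f(x) = sin(x) - x/2
f'(x) = cos(x) - 1/2
x₀ = 2.0

Newton-Raphson formula: x_{n+1} = x_n - f(x_n)/f'(x_n)

Iteration 1:
  f(2.000000) = -0.090703
  f'(2.000000) = -0.916147
  x_1 = 2.000000 - (-0.090703)/(-0.916147) = 1.900996
Iteration 2:
  f(1.900996) = -0.004520
  f'(1.900996) = -0.824232
  x_2 = 1.900996 - (-0.004520)/(-0.824232) = 1.895512
Iteration 3:
  f(1.895512) = -0.000014
  f'(1.895512) = -0.819039
  x_3 = 1.895512 - (-0.000014)/(-0.819039) = 1.895494
Iteration 4:
  f(1.895494) = 0.000000
  f'(1.895494) = -0.819023
  x_4 = 1.895494 - 0.000000/(-0.819023) = 1.895494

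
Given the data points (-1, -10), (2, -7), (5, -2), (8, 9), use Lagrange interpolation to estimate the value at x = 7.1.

Lagrange interpolation formula:
P(x) = Σ yᵢ × Lᵢ(x)
where Lᵢ(x) = Π_{j≠i} (x - xⱼ)/(xᵢ - xⱼ)

L_0(7.1) = (7.1 - 2)/(-1 - 2) × (7.1 - 5)/(-1 - 5) × (7.1 - 8)/(-1 - 8) = 0.059500
L_1(7.1) = (7.1 - (-1))/(2 - (-1)) × (7.1 - 5)/(2 - 5) × (7.1 - 8)/(2 - 8) = -0.283500
L_2(7.1) = (7.1 - (-1))/(5 - (-1)) × (7.1 - 2)/(5 - 2) × (7.1 - 8)/(5 - 8) = 0.688500
L_3(7.1) = (7.1 - (-1))/(8 - (-1)) × (7.1 - 2)/(8 - 2) × (7.1 - 5)/(8 - 5) = 0.535500

P(7.1) = (-10)×L_0(7.1) + (-7)×L_1(7.1) + (-2)×L_2(7.1) + 9×L_3(7.1)
P(7.1) = 4.832000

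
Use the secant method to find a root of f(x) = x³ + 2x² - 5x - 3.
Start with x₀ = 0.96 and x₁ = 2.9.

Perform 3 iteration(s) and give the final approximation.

f(x) = x³ + 2x² - 5x - 3
x₀ = 0.96, x₁ = 2.9

Secant formula: x_{n+1} = x_n - f(x_n)(x_n - x_{n-1})/(f(x_n) - f(x_{n-1}))

Iteration 1:
  f(0.960000) = -5.072064
  f(2.900000) = 23.709000
  x_2 = 2.900000 - 23.709000×(2.900000 - 0.960000)/(23.709000 - (-5.072064))
       = 1.301885
Iteration 2:
  f(2.900000) = 23.709000
  f(1.301885) = -3.913047
  x_3 = 1.301885 - (-3.913047)×(1.301885 - 2.900000)/(-3.913047 - 23.709000)
       = 1.528280
Iteration 3:
  f(1.301885) = -3.913047
  f(1.528280) = -2.400610
  x_4 = 1.528280 - (-2.400610)×(1.528280 - 1.301885)/(-2.400610 - (-3.913047))
       = 1.887625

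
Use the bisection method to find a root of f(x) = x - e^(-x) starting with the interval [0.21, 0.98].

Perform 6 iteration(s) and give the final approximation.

f(x) = x - e^(-x)
Initial interval: [0.21, 0.98]

Iteration 1:
  c_1 = (0.210000 + 0.980000)/2 = 0.595000
  f(c_1) = f(0.595000) = 0.043437
  f(a) × f(c) < 0, new interval: [0.210000, 0.595000]
Iteration 2:
  c_2 = (0.210000 + 0.595000)/2 = 0.402500
  f(c_2) = f(0.402500) = -0.266146
  f(a) × f(c) ≥ 0, new interval: [0.402500, 0.595000]
Iteration 3:
  c_3 = (0.402500 + 0.595000)/2 = 0.498750
  f(c_3) = f(0.498750) = -0.108539
  f(a) × f(c) ≥ 0, new interval: [0.498750, 0.595000]
Iteration 4:
  c_4 = (0.498750 + 0.595000)/2 = 0.546875
  f(c_4) = f(0.546875) = -0.031881
  f(a) × f(c) ≥ 0, new interval: [0.546875, 0.595000]
Iteration 5:
  c_5 = (0.546875 + 0.595000)/2 = 0.570937
  f(c_5) = f(0.570937) = 0.005942
  f(a) × f(c) < 0, new interval: [0.546875, 0.570937]
Iteration 6:
  c_6 = (0.546875 + 0.570937)/2 = 0.558906
  f(c_6) = f(0.558906) = -0.012928
  f(a) × f(c) ≥ 0, new interval: [0.558906, 0.570937]

After 6 iteration(s), the approximation is c_6 = 0.558906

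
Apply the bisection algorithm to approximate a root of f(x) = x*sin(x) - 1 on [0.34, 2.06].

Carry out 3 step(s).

f(x) = x*sin(x) - 1
Initial interval: [0.34, 2.06]

Iteration 1:
  c_1 = (0.340000 + 2.060000)/2 = 1.200000
  f(c_1) = f(1.200000) = 0.118447
  f(a) × f(c) < 0, new interval: [0.340000, 1.200000]
Iteration 2:
  c_2 = (0.340000 + 1.200000)/2 = 0.770000
  f(c_2) = f(0.770000) = -0.463976
  f(a) × f(c) ≥ 0, new interval: [0.770000, 1.200000]
Iteration 3:
  c_3 = (0.770000 + 1.200000)/2 = 0.985000
  f(c_3) = f(0.985000) = -0.179227
  f(a) × f(c) ≥ 0, new interval: [0.985000, 1.200000]

After 3 iteration(s), the approximation is c_3 = 0.985000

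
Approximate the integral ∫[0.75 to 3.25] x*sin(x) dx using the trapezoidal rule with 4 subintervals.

f(x) = x*sin(x)
a = 0.75, b = 3.25, n = 4
h = (b - a)/n = 0.625000

Trapezoidal rule: (h/2)[f(x₀) + 2f(x₁) + 2f(x₂) + ... + f(xₙ)]

x_0 = 0.7500, f(x_0) = 0.511229, coefficient = 1
x_1 = 1.3750, f(x_1) = 1.348728, coefficient = 2
x_2 = 2.0000, f(x_2) = 1.818595, coefficient = 2
x_3 = 2.6250, f(x_3) = 1.296541, coefficient = 2
x_4 = 3.2500, f(x_4) = -0.351634, coefficient = 1

I ≈ (0.625000/2) × 9.087322 = 2.839788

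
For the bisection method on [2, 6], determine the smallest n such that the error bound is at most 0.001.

We need (b-a)/2^n ≤ 0.001
(6 - 2)/2^n ≤ 0.001
4/2^n ≤ 0.001
2^n ≥ 4000
n ≥ log₂(4000) = 11.97
n ≥ 12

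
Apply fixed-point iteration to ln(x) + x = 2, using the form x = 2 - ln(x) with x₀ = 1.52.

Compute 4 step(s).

Equation: ln(x) + x = 2
Fixed-point form: x = 2 - ln(x)
x₀ = 1.52

x_1 = g(1.520000) = 1.581290
x_2 = g(1.581290) = 1.541759
x_3 = g(1.541759) = 1.567076
x_4 = g(1.567076) = 1.550789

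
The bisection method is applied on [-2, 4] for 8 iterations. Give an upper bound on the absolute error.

Bisection error bound: |error| ≤ (b-a)/2^n
|error| ≤ (4 - (-2))/2^8 = 6/2^8
|error| ≤ 0.0234375000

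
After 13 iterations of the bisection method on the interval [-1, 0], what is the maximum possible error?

Bisection error bound: |error| ≤ (b-a)/2^n
|error| ≤ (0 - (-1))/2^13 = 1/2^13
|error| ≤ 0.0001220703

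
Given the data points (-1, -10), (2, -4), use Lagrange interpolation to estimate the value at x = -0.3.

Lagrange interpolation formula:
P(x) = Σ yᵢ × Lᵢ(x)
where Lᵢ(x) = Π_{j≠i} (x - xⱼ)/(xᵢ - xⱼ)

L_0(-0.3) = (-0.3 - 2)/(-1 - 2) = 0.766667
L_1(-0.3) = (-0.3 - (-1))/(2 - (-1)) = 0.233333

P(-0.3) = (-10)×L_0(-0.3) + (-4)×L_1(-0.3)
P(-0.3) = -8.600000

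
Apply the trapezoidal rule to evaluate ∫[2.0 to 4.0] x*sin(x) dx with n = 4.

f(x) = x*sin(x)
a = 2.0, b = 4.0, n = 4
h = (b - a)/n = 0.500000

Trapezoidal rule: (h/2)[f(x₀) + 2f(x₁) + 2f(x₂) + ... + f(xₙ)]

x_0 = 2.0000, f(x_0) = 1.818595, coefficient = 1
x_1 = 2.5000, f(x_1) = 1.496180, coefficient = 2
x_2 = 3.0000, f(x_2) = 0.423360, coefficient = 2
x_3 = 3.5000, f(x_3) = -1.227741, coefficient = 2
x_4 = 4.0000, f(x_4) = -3.027210, coefficient = 1

I ≈ (0.500000/2) × 0.174983 = 0.043746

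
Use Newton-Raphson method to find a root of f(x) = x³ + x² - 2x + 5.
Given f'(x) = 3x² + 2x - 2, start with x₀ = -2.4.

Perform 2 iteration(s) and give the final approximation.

f(x) = x³ + x² - 2x + 5
f'(x) = 3x² + 2x - 2
x₀ = -2.4

Newton-Raphson formula: x_{n+1} = x_n - f(x_n)/f'(x_n)

Iteration 1:
  f(-2.400000) = 1.736000
  f'(-2.400000) = 10.480000
  x_1 = -2.400000 - 1.736000/10.480000 = -2.565649
Iteration 2:
  f(-2.565649) = -0.174670
  f'(-2.565649) = 12.616364
  x_2 = -2.565649 - (-0.174670)/12.616364 = -2.551804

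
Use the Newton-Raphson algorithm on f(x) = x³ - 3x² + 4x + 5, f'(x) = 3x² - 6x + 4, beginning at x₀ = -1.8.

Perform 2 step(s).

f(x) = x³ - 3x² + 4x + 5
f'(x) = 3x² - 6x + 4
x₀ = -1.8

Newton-Raphson formula: x_{n+1} = x_n - f(x_n)/f'(x_n)

Iteration 1:
  f(-1.800000) = -17.752000
  f'(-1.800000) = 24.520000
  x_1 = -1.800000 - (-17.752000)/24.520000 = -1.076020
Iteration 2:
  f(-1.076020) = -4.023368
  f'(-1.076020) = 13.929572
  x_2 = -1.076020 - (-4.023368)/13.929572 = -0.787183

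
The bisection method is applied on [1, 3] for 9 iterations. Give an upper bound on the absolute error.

Bisection error bound: |error| ≤ (b-a)/2^n
|error| ≤ (3 - 1)/2^9 = 2/2^9
|error| ≤ 0.0039062500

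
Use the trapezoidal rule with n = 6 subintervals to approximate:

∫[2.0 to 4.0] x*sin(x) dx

f(x) = x*sin(x)
a = 2.0, b = 4.0, n = 6
h = (b - a)/n = 0.333333

Trapezoidal rule: (h/2)[f(x₀) + 2f(x₁) + 2f(x₂) + ... + f(xₙ)]

x_0 = 2.0000, f(x_0) = 1.818595, coefficient = 1
x_1 = 2.3333, f(x_1) = 1.687200, coefficient = 2
x_2 = 2.6667, f(x_2) = 1.219394, coefficient = 2
x_3 = 3.0000, f(x_3) = 0.423360, coefficient = 2
x_4 = 3.3333, f(x_4) = -0.635227, coefficient = 2
x_5 = 3.6667, f(x_5) = -1.838016, coefficient = 2
x_6 = 4.0000, f(x_6) = -3.027210, coefficient = 1

I ≈ (0.333333/2) × 0.504808 = 0.084135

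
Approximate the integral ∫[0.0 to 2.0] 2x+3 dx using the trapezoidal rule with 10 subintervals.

f(x) = 2x+3
a = 0.0, b = 2.0, n = 10
h = (b - a)/n = 0.200000

Trapezoidal rule: (h/2)[f(x₀) + 2f(x₁) + 2f(x₂) + ... + f(xₙ)]

x_0 = 0.0000, f(x_0) = 3.000000, coefficient = 1
x_1 = 0.2000, f(x_1) = 3.400000, coefficient = 2
x_2 = 0.4000, f(x_2) = 3.800000, coefficient = 2
x_3 = 0.6000, f(x_3) = 4.200000, coefficient = 2
x_4 = 0.8000, f(x_4) = 4.600000, coefficient = 2
x_5 = 1.0000, f(x_5) = 5.000000, coefficient = 2
x_6 = 1.2000, f(x_6) = 5.400000, coefficient = 2
x_7 = 1.4000, f(x_7) = 5.800000, coefficient = 2
x_8 = 1.6000, f(x_8) = 6.200000, coefficient = 2
x_9 = 1.8000, f(x_9) = 6.600000, coefficient = 2
x_10 = 2.0000, f(x_10) = 7.000000, coefficient = 1

I ≈ (0.200000/2) × 100.000000 = 10.000000
Exact value: 10.000000
Error: 0.000000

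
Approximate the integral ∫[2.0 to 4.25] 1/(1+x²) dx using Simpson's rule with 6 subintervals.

f(x) = 1/(1+x²)
a = 2.0, b = 4.25, n = 6
h = (b - a)/n = 0.375000

Simpson's rule: (h/3)[f(x₀) + 4f(x₁) + 2f(x₂) + ... + f(xₙ)]

x_0 = 2.0000, f(x_0) = 0.200000, coefficient = 1
x_1 = 2.3750, f(x_1) = 0.150588, coefficient = 4
x_2 = 2.7500, f(x_2) = 0.116788, coefficient = 2
x_3 = 3.1250, f(x_3) = 0.092888, coefficient = 4
x_4 = 3.5000, f(x_4) = 0.075472, coefficient = 2
x_5 = 3.8750, f(x_5) = 0.062439, coefficient = 4
x_6 = 4.2500, f(x_6) = 0.052459, coefficient = 1

I ≈ (0.375000/3) × 1.860641 = 0.232580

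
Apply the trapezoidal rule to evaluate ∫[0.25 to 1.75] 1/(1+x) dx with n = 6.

f(x) = 1/(1+x)
a = 0.25, b = 1.75, n = 6
h = (b - a)/n = 0.250000

Trapezoidal rule: (h/2)[f(x₀) + 2f(x₁) + 2f(x₂) + ... + f(xₙ)]

x_0 = 0.2500, f(x_0) = 0.800000, coefficient = 1
x_1 = 0.5000, f(x_1) = 0.666667, coefficient = 2
x_2 = 0.7500, f(x_2) = 0.571429, coefficient = 2
x_3 = 1.0000, f(x_3) = 0.500000, coefficient = 2
x_4 = 1.2500, f(x_4) = 0.444444, coefficient = 2
x_5 = 1.5000, f(x_5) = 0.400000, coefficient = 2
x_6 = 1.7500, f(x_6) = 0.363636, coefficient = 1

I ≈ (0.250000/2) × 6.328716 = 0.791089
Exact value: 0.788457
Error: 0.002632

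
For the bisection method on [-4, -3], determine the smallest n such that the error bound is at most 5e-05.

We need (b-a)/2^n ≤ 5e-05
(-3 - (-4))/2^n ≤ 5e-05
1/2^n ≤ 5e-05
2^n ≥ 20000
n ≥ log₂(20000) = 14.29
n ≥ 15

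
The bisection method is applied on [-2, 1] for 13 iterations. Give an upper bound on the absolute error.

Bisection error bound: |error| ≤ (b-a)/2^n
|error| ≤ (1 - (-2))/2^13 = 3/2^13
|error| ≤ 0.0003662109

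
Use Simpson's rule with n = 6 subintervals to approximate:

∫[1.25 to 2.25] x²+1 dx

f(x) = x²+1
a = 1.25, b = 2.25, n = 6
h = (b - a)/n = 0.166667

Simpson's rule: (h/3)[f(x₀) + 4f(x₁) + 2f(x₂) + ... + f(xₙ)]

x_0 = 1.2500, f(x_0) = 2.562500, coefficient = 1
x_1 = 1.4167, f(x_1) = 3.006944, coefficient = 4
x_2 = 1.5833, f(x_2) = 3.506944, coefficient = 2
x_3 = 1.7500, f(x_3) = 4.062500, coefficient = 4
x_4 = 1.9167, f(x_4) = 4.673611, coefficient = 2
x_5 = 2.0833, f(x_5) = 5.340278, coefficient = 4
x_6 = 2.2500, f(x_6) = 6.062500, coefficient = 1

I ≈ (0.166667/3) × 74.625000 = 4.145833
Exact value: 4.145833
Error: 0.000000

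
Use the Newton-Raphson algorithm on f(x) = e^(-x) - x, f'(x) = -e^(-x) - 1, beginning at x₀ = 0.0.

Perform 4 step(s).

f(x) = e^(-x) - x
f'(x) = -e^(-x) - 1
x₀ = 0.0

Newton-Raphson formula: x_{n+1} = x_n - f(x_n)/f'(x_n)

Iteration 1:
  f(0.000000) = 1.000000
  f'(0.000000) = -2.000000
  x_1 = 0.000000 - 1.000000/(-2.000000) = 0.500000
Iteration 2:
  f(0.500000) = 0.106531
  f'(0.500000) = -1.606531
  x_2 = 0.500000 - 0.106531/(-1.606531) = 0.566311
Iteration 3:
  f(0.566311) = 0.001305
  f'(0.566311) = -1.567616
  x_3 = 0.566311 - 0.001305/(-1.567616) = 0.567143
Iteration 4:
  f(0.567143) = 0.000000
  f'(0.567143) = -1.567143
  x_4 = 0.567143 - 0.000000/(-1.567143) = 0.567143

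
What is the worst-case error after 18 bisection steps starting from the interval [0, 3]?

Bisection error bound: |error| ≤ (b-a)/2^n
|error| ≤ (3 - 0)/2^18 = 3/2^18
|error| ≤ 0.0000114441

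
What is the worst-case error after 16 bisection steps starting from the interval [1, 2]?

Bisection error bound: |error| ≤ (b-a)/2^n
|error| ≤ (2 - 1)/2^16 = 1/2^16
|error| ≤ 0.0000152588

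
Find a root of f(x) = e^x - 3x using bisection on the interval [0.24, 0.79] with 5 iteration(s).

f(x) = e^x - 3x
Initial interval: [0.24, 0.79]

Iteration 1:
  c_1 = (0.240000 + 0.790000)/2 = 0.515000
  f(c_1) = f(0.515000) = 0.128639
  f(a) × f(c) ≥ 0, new interval: [0.515000, 0.790000]
Iteration 2:
  c_2 = (0.515000 + 0.790000)/2 = 0.652500
  f(c_2) = f(0.652500) = -0.037164
  f(a) × f(c) < 0, new interval: [0.515000, 0.652500]
Iteration 3:
  c_3 = (0.515000 + 0.652500)/2 = 0.583750
  f(c_3) = f(0.583750) = 0.041499
  f(a) × f(c) ≥ 0, new interval: [0.583750, 0.652500]
Iteration 4:
  c_4 = (0.583750 + 0.652500)/2 = 0.618125
  f(c_4) = f(0.618125) = 0.001071
  f(a) × f(c) ≥ 0, new interval: [0.618125, 0.652500]
Iteration 5:
  c_5 = (0.618125 + 0.652500)/2 = 0.635313
  f(c_5) = f(0.635313) = -0.018326
  f(a) × f(c) < 0, new interval: [0.618125, 0.635313]

After 5 iteration(s), the approximation is c_5 = 0.635313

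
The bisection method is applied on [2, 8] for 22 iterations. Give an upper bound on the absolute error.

Bisection error bound: |error| ≤ (b-a)/2^n
|error| ≤ (8 - 2)/2^22 = 6/2^22
|error| ≤ 0.0000014305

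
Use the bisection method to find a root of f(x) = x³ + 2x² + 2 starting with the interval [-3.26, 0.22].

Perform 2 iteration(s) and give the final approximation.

f(x) = x³ + 2x² + 2
Initial interval: [-3.26, 0.22]

Iteration 1:
  c_1 = (-3.260000 + 0.220000)/2 = -1.520000
  f(c_1) = f(-1.520000) = 3.108992
  f(a) × f(c) < 0, new interval: [-3.260000, -1.520000]
Iteration 2:
  c_2 = (-3.260000 + (-1.520000))/2 = -2.390000
  f(c_2) = f(-2.390000) = -0.227719
  f(a) × f(c) ≥ 0, new interval: [-2.390000, -1.520000]

After 2 iteration(s), the approximation is c_2 = -2.390000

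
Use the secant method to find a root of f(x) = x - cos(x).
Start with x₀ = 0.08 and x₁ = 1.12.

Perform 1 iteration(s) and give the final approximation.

f(x) = x - cos(x)
x₀ = 0.08, x₁ = 1.12

Secant formula: x_{n+1} = x_n - f(x_n)(x_n - x_{n-1})/(f(x_n) - f(x_{n-1}))

Iteration 1:
  f(0.080000) = -0.916802
  f(1.120000) = 0.684318
  x_2 = 1.120000 - 0.684318×(1.120000 - 0.080000)/(0.684318 - (-0.916802))
       = 0.675505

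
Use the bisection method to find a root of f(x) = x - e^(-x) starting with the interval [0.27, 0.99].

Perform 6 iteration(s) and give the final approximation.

f(x) = x - e^(-x)
Initial interval: [0.27, 0.99]

Iteration 1:
  c_1 = (0.270000 + 0.990000)/2 = 0.630000
  f(c_1) = f(0.630000) = 0.097408
  f(a) × f(c) < 0, new interval: [0.270000, 0.630000]
Iteration 2:
  c_2 = (0.270000 + 0.630000)/2 = 0.450000
  f(c_2) = f(0.450000) = -0.187628
  f(a) × f(c) ≥ 0, new interval: [0.450000, 0.630000]
Iteration 3:
  c_3 = (0.450000 + 0.630000)/2 = 0.540000
  f(c_3) = f(0.540000) = -0.042748
  f(a) × f(c) ≥ 0, new interval: [0.540000, 0.630000]
Iteration 4:
  c_4 = (0.540000 + 0.630000)/2 = 0.585000
  f(c_4) = f(0.585000) = 0.027894
  f(a) × f(c) < 0, new interval: [0.540000, 0.585000]
Iteration 5:
  c_5 = (0.540000 + 0.585000)/2 = 0.562500
  f(c_5) = f(0.562500) = -0.007283
  f(a) × f(c) ≥ 0, new interval: [0.562500, 0.585000]
Iteration 6:
  c_6 = (0.562500 + 0.585000)/2 = 0.573750
  f(c_6) = f(0.573750) = 0.010341
  f(a) × f(c) < 0, new interval: [0.562500, 0.573750]

After 6 iteration(s), the approximation is c_6 = 0.573750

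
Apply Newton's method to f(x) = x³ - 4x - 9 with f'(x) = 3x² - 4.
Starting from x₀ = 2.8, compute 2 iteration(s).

f(x) = x³ - 4x - 9
f'(x) = 3x² - 4
x₀ = 2.8

Newton-Raphson formula: x_{n+1} = x_n - f(x_n)/f'(x_n)

Iteration 1:
  f(2.800000) = 1.752000
  f'(2.800000) = 19.520000
  x_1 = 2.800000 - 1.752000/19.520000 = 2.710246
Iteration 2:
  f(2.710246) = 0.066946
  f'(2.710246) = 18.036299
  x_2 = 2.710246 - 0.066946/18.036299 = 2.706534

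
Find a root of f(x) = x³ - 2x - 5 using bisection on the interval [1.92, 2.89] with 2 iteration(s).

f(x) = x³ - 2x - 5
Initial interval: [1.92, 2.89]

Iteration 1:
  c_1 = (1.920000 + 2.890000)/2 = 2.405000
  f(c_1) = f(2.405000) = 4.100580
  f(a) × f(c) < 0, new interval: [1.920000, 2.405000]
Iteration 2:
  c_2 = (1.920000 + 2.405000)/2 = 2.162500
  f(c_2) = f(2.162500) = 0.787729
  f(a) × f(c) < 0, new interval: [1.920000, 2.162500]

After 2 iteration(s), the approximation is c_2 = 2.162500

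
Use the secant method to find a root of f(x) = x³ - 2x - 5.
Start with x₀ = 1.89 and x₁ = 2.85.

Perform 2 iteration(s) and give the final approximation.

f(x) = x³ - 2x - 5
x₀ = 1.89, x₁ = 2.85

Secant formula: x_{n+1} = x_n - f(x_n)(x_n - x_{n-1})/(f(x_n) - f(x_{n-1}))

Iteration 1:
  f(1.890000) = -2.028731
  f(2.850000) = 12.449125
  x_2 = 2.850000 - 12.449125×(2.850000 - 1.890000)/(12.449125 - (-2.028731))
       = 2.024521
Iteration 2:
  f(2.850000) = 12.449125
  f(2.024521) = -0.751163
  x_3 = 2.024521 - (-0.751163)×(2.024521 - 2.850000)/(-0.751163 - 12.449125)
       = 2.071495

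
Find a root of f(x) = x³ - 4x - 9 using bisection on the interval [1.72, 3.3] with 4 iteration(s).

f(x) = x³ - 4x - 9
Initial interval: [1.72, 3.3]

Iteration 1:
  c_1 = (1.720000 + 3.300000)/2 = 2.510000
  f(c_1) = f(2.510000) = -3.226749
  f(a) × f(c) ≥ 0, new interval: [2.510000, 3.300000]
Iteration 2:
  c_2 = (2.510000 + 3.300000)/2 = 2.905000
  f(c_2) = f(2.905000) = 3.895368
  f(a) × f(c) < 0, new interval: [2.510000, 2.905000]
Iteration 3:
  c_3 = (2.510000 + 2.905000)/2 = 2.707500
  f(c_3) = f(2.707500) = 0.017481
  f(a) × f(c) < 0, new interval: [2.510000, 2.707500]
Iteration 4:
  c_4 = (2.510000 + 2.707500)/2 = 2.608750
  f(c_4) = f(2.608750) = -1.680952
  f(a) × f(c) ≥ 0, new interval: [2.608750, 2.707500]

After 4 iteration(s), the approximation is c_4 = 2.608750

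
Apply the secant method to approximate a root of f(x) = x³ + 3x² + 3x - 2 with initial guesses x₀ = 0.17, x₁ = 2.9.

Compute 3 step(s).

f(x) = x³ + 3x² + 3x - 2
x₀ = 0.17, x₁ = 2.9

Secant formula: x_{n+1} = x_n - f(x_n)(x_n - x_{n-1})/(f(x_n) - f(x_{n-1}))

Iteration 1:
  f(0.170000) = -1.398387
  f(2.900000) = 56.319000
  x_2 = 2.900000 - 56.319000×(2.900000 - 0.170000)/(56.319000 - (-1.398387))
       = 0.236143
Iteration 2:
  f(2.900000) = 56.319000
  f(0.236143) = -1.111113
  x_3 = 0.236143 - (-1.111113)×(0.236143 - 2.900000)/(-1.111113 - 56.319000)
       = 0.287681
Iteration 3:
  f(0.236143) = -1.111113
  f(0.287681) = -0.864867
  x_4 = 0.287681 - (-0.864867)×(0.287681 - 0.236143)/(-0.864867 - (-1.111113))
       = 0.468694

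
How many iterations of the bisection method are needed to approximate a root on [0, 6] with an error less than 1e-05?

We need (b-a)/2^n ≤ 1e-05
(6 - 0)/2^n ≤ 1e-05
6/2^n ≤ 1e-05
2^n ≥ 600000
n ≥ log₂(600000) = 19.19
n ≥ 20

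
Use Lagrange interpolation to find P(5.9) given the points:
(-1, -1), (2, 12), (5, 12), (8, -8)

Lagrange interpolation formula:
P(x) = Σ yᵢ × Lᵢ(x)
where Lᵢ(x) = Π_{j≠i} (x - xⱼ)/(xᵢ - xⱼ)

L_0(5.9) = (5.9 - 2)/(-1 - 2) × (5.9 - 5)/(-1 - 5) × (5.9 - 8)/(-1 - 8) = 0.045500
L_1(5.9) = (5.9 - (-1))/(2 - (-1)) × (5.9 - 5)/(2 - 5) × (5.9 - 8)/(2 - 8) = -0.241500
L_2(5.9) = (5.9 - (-1))/(5 - (-1)) × (5.9 - 2)/(5 - 2) × (5.9 - 8)/(5 - 8) = 1.046500
L_3(5.9) = (5.9 - (-1))/(8 - (-1)) × (5.9 - 2)/(8 - 2) × (5.9 - 5)/(8 - 5) = 0.149500

P(5.9) = (-1)×L_0(5.9) + 12×L_1(5.9) + 12×L_2(5.9) + (-8)×L_3(5.9)
P(5.9) = 8.418500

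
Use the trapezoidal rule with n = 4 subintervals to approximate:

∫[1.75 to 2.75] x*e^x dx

f(x) = x*e^x
a = 1.75, b = 2.75, n = 4
h = (b - a)/n = 0.250000

Trapezoidal rule: (h/2)[f(x₀) + 2f(x₁) + 2f(x₂) + ... + f(xₙ)]

x_0 = 1.7500, f(x_0) = 10.070555, coefficient = 1
x_1 = 2.0000, f(x_1) = 14.778112, coefficient = 2
x_2 = 2.2500, f(x_2) = 21.347406, coefficient = 2
x_3 = 2.5000, f(x_3) = 30.456235, coefficient = 2
x_4 = 2.7500, f(x_4) = 43.017238, coefficient = 1

I ≈ (0.250000/2) × 186.251298 = 23.281412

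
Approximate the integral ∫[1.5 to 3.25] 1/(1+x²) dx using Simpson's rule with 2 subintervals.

f(x) = 1/(1+x²)
a = 1.5, b = 3.25, n = 2
h = (b - a)/n = 0.875000

Simpson's rule: (h/3)[f(x₀) + 4f(x₁) + 2f(x₂) + ... + f(xₙ)]

x_0 = 1.5000, f(x_0) = 0.307692, coefficient = 1
x_1 = 2.3750, f(x_1) = 0.150588, coefficient = 4
x_2 = 3.2500, f(x_2) = 0.086486, coefficient = 1

I ≈ (0.875000/3) × 0.996532 = 0.290655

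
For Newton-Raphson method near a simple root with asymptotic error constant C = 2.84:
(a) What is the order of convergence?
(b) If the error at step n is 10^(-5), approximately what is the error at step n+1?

(a) Newton-Raphson has quadratic (order 2) convergence near simple roots.
    This means |e_{n+1}| ≈ C|e_n|².

(b) With |e_n| = 10^(-5) and C = 2.84:
    |e_{n+1}| ≈ 2.84 × (10^(-5))² = 2.84 × 10^(-10)

(a) 2 (quadratic); (b) |e_{n+1}| ≈ 2.840e-10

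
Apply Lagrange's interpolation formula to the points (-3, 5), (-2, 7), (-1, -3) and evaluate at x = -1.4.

Lagrange interpolation formula:
P(x) = Σ yᵢ × Lᵢ(x)
where Lᵢ(x) = Π_{j≠i} (x - xⱼ)/(xᵢ - xⱼ)

L_0(-1.4) = (-1.4 - (-2))/(-3 - (-2)) × (-1.4 - (-1))/(-3 - (-1)) = -0.120000
L_1(-1.4) = (-1.4 - (-3))/(-2 - (-3)) × (-1.4 - (-1))/(-2 - (-1)) = 0.640000
L_2(-1.4) = (-1.4 - (-3))/(-1 - (-3)) × (-1.4 - (-2))/(-1 - (-2)) = 0.480000

P(-1.4) = 5×L_0(-1.4) + 7×L_1(-1.4) + (-3)×L_2(-1.4)
P(-1.4) = 2.440000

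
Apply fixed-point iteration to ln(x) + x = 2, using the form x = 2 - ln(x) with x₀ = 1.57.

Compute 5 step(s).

Equation: ln(x) + x = 2
Fixed-point form: x = 2 - ln(x)
x₀ = 1.57

x_1 = g(1.570000) = 1.548924
x_2 = g(1.548924) = 1.562439
x_3 = g(1.562439) = 1.553752
x_4 = g(1.553752) = 1.559327
x_5 = g(1.559327) = 1.555745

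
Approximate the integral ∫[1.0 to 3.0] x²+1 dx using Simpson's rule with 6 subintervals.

f(x) = x²+1
a = 1.0, b = 3.0, n = 6
h = (b - a)/n = 0.333333

Simpson's rule: (h/3)[f(x₀) + 4f(x₁) + 2f(x₂) + ... + f(xₙ)]

x_0 = 1.0000, f(x_0) = 2.000000, coefficient = 1
x_1 = 1.3333, f(x_1) = 2.777778, coefficient = 4
x_2 = 1.6667, f(x_2) = 3.777778, coefficient = 2
x_3 = 2.0000, f(x_3) = 5.000000, coefficient = 4
x_4 = 2.3333, f(x_4) = 6.444444, coefficient = 2
x_5 = 2.6667, f(x_5) = 8.111111, coefficient = 4
x_6 = 3.0000, f(x_6) = 10.000000, coefficient = 1

I ≈ (0.333333/3) × 96.000000 = 10.666667
Exact value: 10.666667
Error: 0.000000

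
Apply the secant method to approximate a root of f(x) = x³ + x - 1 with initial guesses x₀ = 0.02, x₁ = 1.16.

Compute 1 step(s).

f(x) = x³ + x - 1
x₀ = 0.02, x₁ = 1.16

Secant formula: x_{n+1} = x_n - f(x_n)(x_n - x_{n-1})/(f(x_n) - f(x_{n-1}))

Iteration 1:
  f(0.020000) = -0.979992
  f(1.160000) = 1.720896
  x_2 = 1.160000 - 1.720896×(1.160000 - 0.020000)/(1.720896 - (-0.979992))
       = 0.433638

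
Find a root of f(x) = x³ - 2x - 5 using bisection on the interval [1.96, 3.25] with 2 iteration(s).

f(x) = x³ - 2x - 5
Initial interval: [1.96, 3.25]

Iteration 1:
  c_1 = (1.960000 + 3.250000)/2 = 2.605000
  f(c_1) = f(2.605000) = 7.467595
  f(a) × f(c) < 0, new interval: [1.960000, 2.605000]
Iteration 2:
  c_2 = (1.960000 + 2.605000)/2 = 2.282500
  f(c_2) = f(2.282500) = 2.326383
  f(a) × f(c) < 0, new interval: [1.960000, 2.282500]

After 2 iteration(s), the approximation is c_2 = 2.282500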